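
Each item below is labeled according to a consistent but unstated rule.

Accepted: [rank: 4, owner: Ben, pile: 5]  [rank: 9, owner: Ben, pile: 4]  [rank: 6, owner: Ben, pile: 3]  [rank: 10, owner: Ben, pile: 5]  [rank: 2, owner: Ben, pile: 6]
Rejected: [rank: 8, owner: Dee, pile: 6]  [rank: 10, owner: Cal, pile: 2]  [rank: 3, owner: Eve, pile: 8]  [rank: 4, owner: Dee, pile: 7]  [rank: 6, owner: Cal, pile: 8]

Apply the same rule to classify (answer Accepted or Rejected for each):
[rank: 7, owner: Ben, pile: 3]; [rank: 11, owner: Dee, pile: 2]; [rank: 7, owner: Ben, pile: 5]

The rule appears to be: owner is Ben.
[rank: 7, owner: Ben, pile: 3]: Accepted (owner is Ben). [rank: 11, owner: Dee, pile: 2]: Rejected (owner is Dee). [rank: 7, owner: Ben, pile: 5]: Accepted (owner is Ben).

Accepted, Rejected, Accepted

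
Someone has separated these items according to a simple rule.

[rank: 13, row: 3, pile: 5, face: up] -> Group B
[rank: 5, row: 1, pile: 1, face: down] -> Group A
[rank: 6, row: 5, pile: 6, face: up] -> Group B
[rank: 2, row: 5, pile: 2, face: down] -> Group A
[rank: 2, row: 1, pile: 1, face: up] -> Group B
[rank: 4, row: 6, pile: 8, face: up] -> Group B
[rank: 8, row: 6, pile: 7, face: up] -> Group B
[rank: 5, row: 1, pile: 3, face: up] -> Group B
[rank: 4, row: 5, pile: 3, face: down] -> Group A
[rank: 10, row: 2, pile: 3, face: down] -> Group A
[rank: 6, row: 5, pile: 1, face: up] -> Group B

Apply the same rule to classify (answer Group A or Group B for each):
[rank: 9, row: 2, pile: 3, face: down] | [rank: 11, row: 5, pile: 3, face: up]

Group A, Group B

One predicate separates the groups cleanly: face is down.
Group A: [rank: 9, row: 2, pile: 3, face: down], since face is down.
Group B: [rank: 11, row: 5, pile: 3, face: up], since face is up.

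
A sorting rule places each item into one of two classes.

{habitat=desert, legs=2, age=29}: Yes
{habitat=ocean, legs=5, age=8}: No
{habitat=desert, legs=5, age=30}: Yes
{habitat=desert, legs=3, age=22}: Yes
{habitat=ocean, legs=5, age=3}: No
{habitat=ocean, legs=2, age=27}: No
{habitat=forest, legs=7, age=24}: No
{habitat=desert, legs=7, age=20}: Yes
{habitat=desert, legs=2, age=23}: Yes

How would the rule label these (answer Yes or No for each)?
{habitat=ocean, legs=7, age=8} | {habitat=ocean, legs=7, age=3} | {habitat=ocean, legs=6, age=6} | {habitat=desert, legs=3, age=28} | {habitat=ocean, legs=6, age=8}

The classifier is using: habitat is desert.
{habitat=ocean, legs=7, age=8}: No (habitat is ocean).
{habitat=ocean, legs=7, age=3}: No (habitat is ocean).
{habitat=ocean, legs=6, age=6}: No (habitat is ocean).
{habitat=desert, legs=3, age=28}: Yes (habitat is desert).
{habitat=ocean, legs=6, age=8}: No (habitat is ocean).

No, No, No, Yes, No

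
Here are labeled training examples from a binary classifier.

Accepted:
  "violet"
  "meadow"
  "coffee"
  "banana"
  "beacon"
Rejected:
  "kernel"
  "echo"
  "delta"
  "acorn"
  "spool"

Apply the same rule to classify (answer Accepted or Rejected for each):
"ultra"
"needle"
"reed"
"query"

Rejected, Accepted, Rejected, Rejected

The classifier is using: has ≥ 3 vowels.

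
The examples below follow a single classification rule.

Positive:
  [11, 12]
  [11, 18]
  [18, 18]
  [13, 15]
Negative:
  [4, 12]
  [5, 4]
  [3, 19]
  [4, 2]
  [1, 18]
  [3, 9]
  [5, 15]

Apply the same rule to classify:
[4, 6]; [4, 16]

Negative, Negative

Every 'Positive' example satisfies: sum ≥ 23. None of the 'Negative' examples do.
[4, 6] → 4+6 = 10 → Negative. [4, 16] → 4+16 = 20 → Negative.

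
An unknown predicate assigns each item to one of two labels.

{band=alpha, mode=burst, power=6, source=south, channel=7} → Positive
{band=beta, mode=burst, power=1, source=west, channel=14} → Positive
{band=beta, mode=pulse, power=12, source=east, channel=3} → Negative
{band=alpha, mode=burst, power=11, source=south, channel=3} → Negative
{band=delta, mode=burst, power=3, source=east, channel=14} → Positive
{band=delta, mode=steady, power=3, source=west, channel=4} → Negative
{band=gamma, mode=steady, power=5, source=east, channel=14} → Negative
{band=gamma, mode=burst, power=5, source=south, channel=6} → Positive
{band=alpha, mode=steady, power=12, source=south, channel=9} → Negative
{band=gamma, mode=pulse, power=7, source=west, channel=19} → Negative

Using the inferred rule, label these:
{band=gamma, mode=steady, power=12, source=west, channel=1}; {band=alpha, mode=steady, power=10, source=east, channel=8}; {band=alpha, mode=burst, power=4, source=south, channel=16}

Negative, Negative, Positive

The rule appears to be: mode is burst AND power ≤ 6.
{band=gamma, mode=steady, power=12, source=west, channel=1} — mode is steady, power = 12, hence Negative. {band=alpha, mode=steady, power=10, source=east, channel=8} — mode is steady, power = 10, hence Negative. {band=alpha, mode=burst, power=4, source=south, channel=16} — mode is burst, power = 4, hence Positive.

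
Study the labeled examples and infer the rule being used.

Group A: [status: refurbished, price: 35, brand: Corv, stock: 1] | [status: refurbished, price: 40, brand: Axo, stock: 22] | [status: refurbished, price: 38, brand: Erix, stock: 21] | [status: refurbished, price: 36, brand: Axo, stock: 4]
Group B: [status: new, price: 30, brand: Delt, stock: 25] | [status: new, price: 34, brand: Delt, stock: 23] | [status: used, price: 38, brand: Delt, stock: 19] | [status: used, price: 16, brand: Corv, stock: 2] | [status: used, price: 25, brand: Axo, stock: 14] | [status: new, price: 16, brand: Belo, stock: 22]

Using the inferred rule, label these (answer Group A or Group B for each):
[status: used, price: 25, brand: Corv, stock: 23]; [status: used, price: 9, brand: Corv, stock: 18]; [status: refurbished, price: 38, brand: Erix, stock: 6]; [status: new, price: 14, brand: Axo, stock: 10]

The simplest hypothesis consistent with all the labels is: status is refurbished.
[status: used, price: 25, brand: Corv, stock: 23]: status is used, doesn't match → Group B. [status: used, price: 9, brand: Corv, stock: 18]: status is used, doesn't match → Group B. [status: refurbished, price: 38, brand: Erix, stock: 6]: status is refurbished, checks out → Group A. [status: new, price: 14, brand: Axo, stock: 10]: status is new, doesn't match → Group B.

Group B, Group B, Group A, Group B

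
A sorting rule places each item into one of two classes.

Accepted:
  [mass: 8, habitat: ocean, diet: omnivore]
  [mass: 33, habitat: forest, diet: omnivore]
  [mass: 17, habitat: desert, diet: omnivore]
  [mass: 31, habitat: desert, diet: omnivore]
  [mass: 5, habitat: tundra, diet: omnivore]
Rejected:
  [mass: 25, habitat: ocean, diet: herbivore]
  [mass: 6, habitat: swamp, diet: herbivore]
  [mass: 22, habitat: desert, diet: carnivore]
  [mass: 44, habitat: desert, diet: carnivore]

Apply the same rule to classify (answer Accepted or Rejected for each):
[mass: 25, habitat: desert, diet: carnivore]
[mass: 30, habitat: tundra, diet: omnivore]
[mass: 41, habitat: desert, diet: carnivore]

The simplest hypothesis consistent with all the labels is: diet is omnivore.
[mass: 25, habitat: desert, diet: carnivore] — diet is carnivore, hence Rejected. [mass: 30, habitat: tundra, diet: omnivore] — diet is omnivore, hence Accepted. [mass: 41, habitat: desert, diet: carnivore] — diet is carnivore, hence Rejected.

Rejected, Accepted, Rejected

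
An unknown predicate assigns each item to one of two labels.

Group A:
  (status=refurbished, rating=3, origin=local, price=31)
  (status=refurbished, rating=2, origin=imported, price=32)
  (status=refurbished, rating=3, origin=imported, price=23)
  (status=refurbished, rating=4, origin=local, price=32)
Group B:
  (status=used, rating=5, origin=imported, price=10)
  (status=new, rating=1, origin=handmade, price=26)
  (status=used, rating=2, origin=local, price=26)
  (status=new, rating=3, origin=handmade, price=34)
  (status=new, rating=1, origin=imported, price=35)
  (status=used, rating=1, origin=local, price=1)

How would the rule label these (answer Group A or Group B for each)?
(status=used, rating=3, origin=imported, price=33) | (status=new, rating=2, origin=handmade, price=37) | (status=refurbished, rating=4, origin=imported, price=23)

Group B, Group B, Group A

The classifier is using: status is refurbished.
Group B: (status=used, rating=3, origin=imported, price=33), since status is used. Group B: (status=new, rating=2, origin=handmade, price=37), since status is new. Group A: (status=refurbished, rating=4, origin=imported, price=23), since status is refurbished.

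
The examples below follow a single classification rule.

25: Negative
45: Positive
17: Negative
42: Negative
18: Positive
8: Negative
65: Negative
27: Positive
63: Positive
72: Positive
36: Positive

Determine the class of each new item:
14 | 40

One predicate separates the groups cleanly: multiple of 9.
14: Negative (14 = 9·1 + 5).
40: Negative (40 = 9·4 + 4).

Negative, Negative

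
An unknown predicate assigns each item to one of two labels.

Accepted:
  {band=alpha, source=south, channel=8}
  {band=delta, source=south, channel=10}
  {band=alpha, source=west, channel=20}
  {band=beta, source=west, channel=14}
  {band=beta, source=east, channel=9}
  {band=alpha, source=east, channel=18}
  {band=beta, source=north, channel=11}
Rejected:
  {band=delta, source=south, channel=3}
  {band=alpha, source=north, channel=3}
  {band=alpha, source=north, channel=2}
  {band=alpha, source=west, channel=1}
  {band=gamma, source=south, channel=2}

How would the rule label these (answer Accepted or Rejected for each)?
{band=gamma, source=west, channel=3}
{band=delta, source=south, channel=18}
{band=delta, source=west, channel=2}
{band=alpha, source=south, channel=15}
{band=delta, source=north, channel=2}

Rejected, Accepted, Rejected, Accepted, Rejected

One predicate separates the groups cleanly: channel ≥ 8.
{band=gamma, source=west, channel=3}: Rejected (channel = 3). {band=delta, source=south, channel=18}: Accepted (channel = 18). {band=delta, source=west, channel=2}: Rejected (channel = 2). {band=alpha, source=south, channel=15}: Accepted (channel = 15). {band=delta, source=north, channel=2}: Rejected (channel = 2).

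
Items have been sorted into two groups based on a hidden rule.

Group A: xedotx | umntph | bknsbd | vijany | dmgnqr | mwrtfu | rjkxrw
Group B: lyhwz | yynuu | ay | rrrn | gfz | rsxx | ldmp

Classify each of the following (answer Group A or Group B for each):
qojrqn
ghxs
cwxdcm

The simplest hypothesis consistent with all the labels is: length 6.
qojrqn: length 6, satisfies this → Group A. ghxs: length 4, doesn't match → Group B. cwxdcm: length 6, satisfies this → Group A.

Group A, Group B, Group A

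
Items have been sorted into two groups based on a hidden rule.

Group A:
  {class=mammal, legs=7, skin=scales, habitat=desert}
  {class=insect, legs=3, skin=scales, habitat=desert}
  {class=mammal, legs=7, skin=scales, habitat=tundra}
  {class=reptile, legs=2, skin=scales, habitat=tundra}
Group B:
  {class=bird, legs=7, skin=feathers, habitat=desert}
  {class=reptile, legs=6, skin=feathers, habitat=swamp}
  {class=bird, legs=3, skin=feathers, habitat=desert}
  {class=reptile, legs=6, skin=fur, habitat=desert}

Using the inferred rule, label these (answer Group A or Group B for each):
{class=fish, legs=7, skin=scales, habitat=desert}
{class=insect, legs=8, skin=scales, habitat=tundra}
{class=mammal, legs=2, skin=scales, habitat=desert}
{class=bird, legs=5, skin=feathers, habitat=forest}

Group A, Group A, Group A, Group B

The rule appears to be: skin is scales.
{class=fish, legs=7, skin=scales, habitat=desert}: Group A (skin is scales).
{class=insect, legs=8, skin=scales, habitat=tundra}: Group A (skin is scales).
{class=mammal, legs=2, skin=scales, habitat=desert}: Group A (skin is scales).
{class=bird, legs=5, skin=feathers, habitat=forest}: Group B (skin is feathers).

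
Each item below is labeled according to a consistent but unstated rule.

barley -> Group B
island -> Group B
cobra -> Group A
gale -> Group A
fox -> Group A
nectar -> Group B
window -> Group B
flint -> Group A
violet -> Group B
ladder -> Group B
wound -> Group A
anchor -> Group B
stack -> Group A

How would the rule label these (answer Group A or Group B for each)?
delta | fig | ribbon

The pattern is that an item is 'Group A' exactly when: length ≤ 5.

Group A, Group A, Group B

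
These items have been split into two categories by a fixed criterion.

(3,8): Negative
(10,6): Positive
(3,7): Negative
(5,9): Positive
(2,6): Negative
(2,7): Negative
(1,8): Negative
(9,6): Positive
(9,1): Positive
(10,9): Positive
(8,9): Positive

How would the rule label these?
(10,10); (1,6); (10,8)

Positive, Negative, Positive

A rule that fits every label: first ≥ 5 — true of each 'Positive' example, false of each 'Negative' one.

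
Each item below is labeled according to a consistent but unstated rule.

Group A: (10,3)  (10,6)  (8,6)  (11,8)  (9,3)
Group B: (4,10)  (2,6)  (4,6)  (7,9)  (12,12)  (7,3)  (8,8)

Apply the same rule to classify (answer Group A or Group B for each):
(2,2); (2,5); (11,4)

The classifier is using: first > second AND sum ≥ 12.
(2,2) — 2 = 2, 2+2 = 4, hence Group B.
(2,5) — 2 < 5, 2+5 = 7, hence Group B.
(11,4) — 11 > 4, 11+4 = 15, hence Group A.

Group B, Group B, Group A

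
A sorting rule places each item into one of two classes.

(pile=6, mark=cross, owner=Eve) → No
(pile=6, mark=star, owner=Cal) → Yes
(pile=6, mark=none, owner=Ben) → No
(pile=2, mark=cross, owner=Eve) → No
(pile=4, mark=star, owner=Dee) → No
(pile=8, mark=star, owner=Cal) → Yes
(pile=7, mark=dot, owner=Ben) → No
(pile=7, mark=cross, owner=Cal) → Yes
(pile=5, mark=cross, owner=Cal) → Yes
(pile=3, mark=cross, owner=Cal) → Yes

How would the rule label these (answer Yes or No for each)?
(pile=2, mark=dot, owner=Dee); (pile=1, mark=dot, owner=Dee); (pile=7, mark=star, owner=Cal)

Every 'Yes' example satisfies: owner is Cal. None of the 'No' examples do.

No, No, Yes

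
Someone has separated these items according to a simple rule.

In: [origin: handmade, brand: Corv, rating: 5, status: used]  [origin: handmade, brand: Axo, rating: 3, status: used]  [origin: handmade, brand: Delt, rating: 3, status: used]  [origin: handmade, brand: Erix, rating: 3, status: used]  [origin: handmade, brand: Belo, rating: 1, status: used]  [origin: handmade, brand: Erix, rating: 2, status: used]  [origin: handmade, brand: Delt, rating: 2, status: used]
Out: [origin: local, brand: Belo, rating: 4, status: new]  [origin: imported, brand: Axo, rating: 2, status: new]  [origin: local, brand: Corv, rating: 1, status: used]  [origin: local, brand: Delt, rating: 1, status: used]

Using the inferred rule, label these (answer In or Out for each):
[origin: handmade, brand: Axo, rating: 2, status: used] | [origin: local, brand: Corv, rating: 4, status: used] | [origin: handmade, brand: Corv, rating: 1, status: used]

In, Out, In

Looking at the examples, the only property every 'In' case has and every 'Out' case lacks is: origin is handmade.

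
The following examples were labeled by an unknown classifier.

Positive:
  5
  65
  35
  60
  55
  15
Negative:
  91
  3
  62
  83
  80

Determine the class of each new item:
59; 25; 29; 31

The pattern is that an item is 'Positive' exactly when: multiple of 5 AND at most 65.

Negative, Positive, Negative, Negative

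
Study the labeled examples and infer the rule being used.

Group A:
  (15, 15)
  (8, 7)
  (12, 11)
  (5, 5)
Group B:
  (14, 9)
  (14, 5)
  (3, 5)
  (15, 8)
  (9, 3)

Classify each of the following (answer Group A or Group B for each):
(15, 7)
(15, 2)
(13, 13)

Rule: |first − second| ≤ 1. This holds for each 'Group A' example and fails for each 'Group B' one.
(15, 7): Group B (|15−7| = 8).
(15, 2): Group B (|15−2| = 13).
(13, 13): Group A (|13−13| = 0).

Group B, Group B, Group A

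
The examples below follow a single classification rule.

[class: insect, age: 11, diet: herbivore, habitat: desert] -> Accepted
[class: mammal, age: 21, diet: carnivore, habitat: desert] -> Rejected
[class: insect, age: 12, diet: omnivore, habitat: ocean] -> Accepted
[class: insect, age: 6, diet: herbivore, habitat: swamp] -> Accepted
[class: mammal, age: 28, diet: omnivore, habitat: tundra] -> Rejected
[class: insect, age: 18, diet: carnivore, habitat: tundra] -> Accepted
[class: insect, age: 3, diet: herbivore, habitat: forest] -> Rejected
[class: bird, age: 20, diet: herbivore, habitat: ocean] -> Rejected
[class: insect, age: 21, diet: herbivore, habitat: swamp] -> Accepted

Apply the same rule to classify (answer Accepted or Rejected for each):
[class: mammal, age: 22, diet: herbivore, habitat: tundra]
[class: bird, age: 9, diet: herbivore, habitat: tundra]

Rejected, Rejected

One predicate separates the groups cleanly: class is insect AND age ≥ 6.
[class: mammal, age: 22, diet: herbivore, habitat: tundra]: class is mammal, age = 22 — does not satisfy this, so Rejected. [class: bird, age: 9, diet: herbivore, habitat: tundra]: class is bird, age = 9 — does not satisfy this, so Rejected.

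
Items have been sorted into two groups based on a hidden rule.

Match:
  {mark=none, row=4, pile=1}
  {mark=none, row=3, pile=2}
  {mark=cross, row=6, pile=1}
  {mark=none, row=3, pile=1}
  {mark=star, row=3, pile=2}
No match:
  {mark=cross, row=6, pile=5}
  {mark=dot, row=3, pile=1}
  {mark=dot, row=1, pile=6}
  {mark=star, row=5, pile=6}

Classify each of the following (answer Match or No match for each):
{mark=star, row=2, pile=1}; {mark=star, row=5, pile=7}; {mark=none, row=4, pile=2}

The pattern is that an item is 'Match' exactly when: mark is not dot AND pile ≤ 2.
Match: {mark=star, row=2, pile=1}, since mark is star, pile = 1. No match: {mark=star, row=5, pile=7}, since mark is star, pile = 7. Match: {mark=none, row=4, pile=2}, since mark is none, pile = 2.

Match, No match, Match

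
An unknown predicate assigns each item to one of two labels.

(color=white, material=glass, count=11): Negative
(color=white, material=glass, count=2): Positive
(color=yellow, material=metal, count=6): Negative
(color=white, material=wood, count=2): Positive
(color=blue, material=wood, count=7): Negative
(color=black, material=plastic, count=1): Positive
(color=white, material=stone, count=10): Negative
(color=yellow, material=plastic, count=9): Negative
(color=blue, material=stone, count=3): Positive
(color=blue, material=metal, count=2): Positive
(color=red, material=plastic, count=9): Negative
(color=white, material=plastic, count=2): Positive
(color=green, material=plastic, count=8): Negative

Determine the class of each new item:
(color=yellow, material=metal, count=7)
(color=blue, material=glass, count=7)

The simplest hypothesis consistent with all the labels is: count ≤ 3.
Negative: (color=yellow, material=metal, count=7), since count = 7.
Negative: (color=blue, material=glass, count=7), since count = 7.

Negative, Negative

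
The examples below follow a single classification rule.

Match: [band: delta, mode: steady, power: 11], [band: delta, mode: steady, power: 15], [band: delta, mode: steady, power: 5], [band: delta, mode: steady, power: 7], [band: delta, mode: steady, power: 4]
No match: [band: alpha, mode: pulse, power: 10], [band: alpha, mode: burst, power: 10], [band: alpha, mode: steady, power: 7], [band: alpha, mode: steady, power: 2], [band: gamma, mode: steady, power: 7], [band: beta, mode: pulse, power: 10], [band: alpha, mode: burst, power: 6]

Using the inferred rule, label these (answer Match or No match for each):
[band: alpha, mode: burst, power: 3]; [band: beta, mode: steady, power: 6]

The distinguishing property — band is delta — holds for all the 'Match' cases and none of the 'No match' cases.
No match: [band: alpha, mode: burst, power: 3], since band is alpha.
No match: [band: beta, mode: steady, power: 6], since band is beta.

No match, No match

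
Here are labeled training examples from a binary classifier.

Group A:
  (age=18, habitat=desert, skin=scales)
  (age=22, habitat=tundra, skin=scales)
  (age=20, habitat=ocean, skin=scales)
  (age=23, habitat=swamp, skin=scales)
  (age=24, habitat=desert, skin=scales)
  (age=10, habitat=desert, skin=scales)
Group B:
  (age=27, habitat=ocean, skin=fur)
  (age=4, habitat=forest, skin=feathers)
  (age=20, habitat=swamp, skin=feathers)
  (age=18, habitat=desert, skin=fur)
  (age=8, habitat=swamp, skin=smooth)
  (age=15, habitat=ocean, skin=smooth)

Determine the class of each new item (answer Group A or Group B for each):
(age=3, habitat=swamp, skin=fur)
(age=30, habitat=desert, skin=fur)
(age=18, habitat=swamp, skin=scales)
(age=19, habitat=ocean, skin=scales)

Group B, Group B, Group A, Group A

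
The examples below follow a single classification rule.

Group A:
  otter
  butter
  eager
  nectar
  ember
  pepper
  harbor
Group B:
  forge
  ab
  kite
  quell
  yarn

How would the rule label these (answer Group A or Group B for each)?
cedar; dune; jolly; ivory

Group A, Group B, Group B, Group B

Looking at the examples, the only property every 'Group A' case has and every 'Group B' case lacks is: ends with 'r'.
cedar: ends with 'r', qualifies → Group A.
dune: ends with 'e', does not pass → Group B.
jolly: ends with 'y', does not pass → Group B.
ivory: ends with 'y', does not pass → Group B.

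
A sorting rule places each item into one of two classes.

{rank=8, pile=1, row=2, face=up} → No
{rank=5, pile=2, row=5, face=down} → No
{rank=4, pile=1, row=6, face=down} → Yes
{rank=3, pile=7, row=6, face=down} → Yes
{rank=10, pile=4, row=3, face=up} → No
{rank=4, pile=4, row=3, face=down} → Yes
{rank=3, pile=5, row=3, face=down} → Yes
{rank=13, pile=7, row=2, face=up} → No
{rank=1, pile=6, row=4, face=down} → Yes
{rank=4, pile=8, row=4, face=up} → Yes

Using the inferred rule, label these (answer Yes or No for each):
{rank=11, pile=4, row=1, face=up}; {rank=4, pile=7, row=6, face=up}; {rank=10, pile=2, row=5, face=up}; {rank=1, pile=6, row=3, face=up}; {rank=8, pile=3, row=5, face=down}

No, Yes, No, Yes, No

One predicate separates the groups cleanly: rank ≤ 4.
{rank=11, pile=4, row=1, face=up} — rank = 11, hence No. {rank=4, pile=7, row=6, face=up} — rank = 4, hence Yes. {rank=10, pile=2, row=5, face=up} — rank = 10, hence No. {rank=1, pile=6, row=3, face=up} — rank = 1, hence Yes. {rank=8, pile=3, row=5, face=down} — rank = 8, hence No.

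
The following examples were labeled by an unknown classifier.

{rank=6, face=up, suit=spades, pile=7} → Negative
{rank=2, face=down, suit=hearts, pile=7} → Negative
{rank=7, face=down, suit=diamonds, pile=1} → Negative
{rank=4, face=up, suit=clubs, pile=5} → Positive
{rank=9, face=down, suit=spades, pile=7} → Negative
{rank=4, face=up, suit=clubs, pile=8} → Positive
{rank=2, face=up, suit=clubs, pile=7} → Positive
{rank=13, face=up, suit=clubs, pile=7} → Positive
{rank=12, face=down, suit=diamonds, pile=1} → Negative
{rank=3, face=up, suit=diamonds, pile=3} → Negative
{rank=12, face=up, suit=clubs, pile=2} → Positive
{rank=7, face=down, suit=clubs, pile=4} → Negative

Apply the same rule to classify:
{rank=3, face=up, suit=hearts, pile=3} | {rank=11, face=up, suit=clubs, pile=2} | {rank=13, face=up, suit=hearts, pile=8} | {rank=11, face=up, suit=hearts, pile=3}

All 'Positive' examples share one property — suit is clubs AND face is up — and every 'Negative' example lacks it.
{rank=3, face=up, suit=hearts, pile=3} → suit is hearts, face is up → Negative.
{rank=11, face=up, suit=clubs, pile=2} → suit is clubs, face is up → Positive.
{rank=13, face=up, suit=hearts, pile=8} → suit is hearts, face is up → Negative.
{rank=11, face=up, suit=hearts, pile=3} → suit is hearts, face is up → Negative.

Negative, Positive, Negative, Negative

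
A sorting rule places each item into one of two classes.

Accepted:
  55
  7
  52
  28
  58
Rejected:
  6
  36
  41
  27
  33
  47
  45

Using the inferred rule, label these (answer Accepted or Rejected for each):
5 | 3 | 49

The simplest hypothesis consistent with all the labels is: ≡ 1 (mod 3).
5 — 5 mod 3 = 2, hence Rejected.
3 — 3 mod 3 = 0, hence Rejected.
49 — 49 mod 3 = 1, hence Accepted.

Rejected, Rejected, Accepted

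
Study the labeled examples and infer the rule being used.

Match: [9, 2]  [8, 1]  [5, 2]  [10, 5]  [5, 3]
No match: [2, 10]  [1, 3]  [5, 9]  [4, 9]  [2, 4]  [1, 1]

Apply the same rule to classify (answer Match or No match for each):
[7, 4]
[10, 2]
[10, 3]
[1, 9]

The rule appears to be: first > second.
[7, 4] → 7 > 4 → Match. [10, 2] → 10 > 2 → Match. [10, 3] → 10 > 3 → Match. [1, 9] → 1 < 9 → No match.

Match, Match, Match, No match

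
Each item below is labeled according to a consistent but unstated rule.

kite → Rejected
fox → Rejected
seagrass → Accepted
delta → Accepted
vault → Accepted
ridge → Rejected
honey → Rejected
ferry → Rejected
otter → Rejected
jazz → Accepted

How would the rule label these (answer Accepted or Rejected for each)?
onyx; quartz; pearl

Rejected, Accepted, Accepted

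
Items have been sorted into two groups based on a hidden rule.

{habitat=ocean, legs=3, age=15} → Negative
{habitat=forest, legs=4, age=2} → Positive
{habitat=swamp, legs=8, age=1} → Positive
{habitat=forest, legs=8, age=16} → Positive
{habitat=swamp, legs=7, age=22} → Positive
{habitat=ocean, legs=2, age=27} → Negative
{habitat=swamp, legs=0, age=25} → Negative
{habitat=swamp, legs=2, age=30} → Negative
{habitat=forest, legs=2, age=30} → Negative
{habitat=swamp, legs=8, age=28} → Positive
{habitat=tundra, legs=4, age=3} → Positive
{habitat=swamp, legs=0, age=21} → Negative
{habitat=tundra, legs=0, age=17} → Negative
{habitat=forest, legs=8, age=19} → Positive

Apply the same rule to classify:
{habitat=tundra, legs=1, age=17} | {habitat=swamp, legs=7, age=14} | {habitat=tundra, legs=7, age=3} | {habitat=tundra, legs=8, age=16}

Negative, Positive, Positive, Positive

The simplest hypothesis consistent with all the labels is: legs ≥ 4.
{habitat=tundra, legs=1, age=17}: legs = 1 — doesn't qualify, so Negative.
{habitat=swamp, legs=7, age=14}: legs = 7 — fits, so Positive.
{habitat=tundra, legs=7, age=3}: legs = 7 — fits, so Positive.
{habitat=tundra, legs=8, age=16}: legs = 8 — fits, so Positive.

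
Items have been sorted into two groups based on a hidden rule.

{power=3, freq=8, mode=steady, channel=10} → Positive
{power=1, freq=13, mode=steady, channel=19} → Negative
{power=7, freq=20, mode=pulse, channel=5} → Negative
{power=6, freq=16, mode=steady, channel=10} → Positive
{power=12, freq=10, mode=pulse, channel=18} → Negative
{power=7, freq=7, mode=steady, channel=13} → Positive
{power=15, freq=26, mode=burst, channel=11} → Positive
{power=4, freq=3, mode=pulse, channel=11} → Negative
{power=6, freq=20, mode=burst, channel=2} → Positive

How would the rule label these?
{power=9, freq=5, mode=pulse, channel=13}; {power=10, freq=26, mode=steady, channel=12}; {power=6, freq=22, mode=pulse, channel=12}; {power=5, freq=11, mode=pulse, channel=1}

Negative, Positive, Negative, Negative

The rule appears to be: mode is not pulse AND power ≥ 3.
{power=9, freq=5, mode=pulse, channel=13} — mode is pulse, power = 9, hence Negative. {power=10, freq=26, mode=steady, channel=12} — mode is steady, power = 10, hence Positive. {power=6, freq=22, mode=pulse, channel=12} — mode is pulse, power = 6, hence Negative. {power=5, freq=11, mode=pulse, channel=1} — mode is pulse, power = 5, hence Negative.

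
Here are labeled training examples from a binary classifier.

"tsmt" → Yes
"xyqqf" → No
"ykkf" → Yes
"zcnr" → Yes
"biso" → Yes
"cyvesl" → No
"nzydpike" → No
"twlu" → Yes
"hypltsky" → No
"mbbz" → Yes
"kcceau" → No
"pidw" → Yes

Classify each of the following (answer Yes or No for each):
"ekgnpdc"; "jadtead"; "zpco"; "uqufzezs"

'Yes' ⟺ length 4.

No, No, Yes, No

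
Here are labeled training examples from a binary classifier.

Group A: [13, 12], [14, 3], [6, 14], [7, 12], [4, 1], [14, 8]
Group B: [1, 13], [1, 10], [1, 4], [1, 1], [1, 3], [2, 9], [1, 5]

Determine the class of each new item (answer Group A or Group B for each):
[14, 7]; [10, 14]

Group A, Group A

One predicate separates the groups cleanly: first ≥ 3.
[14, 7]: Group A (first 14).
[10, 14]: Group A (first 10).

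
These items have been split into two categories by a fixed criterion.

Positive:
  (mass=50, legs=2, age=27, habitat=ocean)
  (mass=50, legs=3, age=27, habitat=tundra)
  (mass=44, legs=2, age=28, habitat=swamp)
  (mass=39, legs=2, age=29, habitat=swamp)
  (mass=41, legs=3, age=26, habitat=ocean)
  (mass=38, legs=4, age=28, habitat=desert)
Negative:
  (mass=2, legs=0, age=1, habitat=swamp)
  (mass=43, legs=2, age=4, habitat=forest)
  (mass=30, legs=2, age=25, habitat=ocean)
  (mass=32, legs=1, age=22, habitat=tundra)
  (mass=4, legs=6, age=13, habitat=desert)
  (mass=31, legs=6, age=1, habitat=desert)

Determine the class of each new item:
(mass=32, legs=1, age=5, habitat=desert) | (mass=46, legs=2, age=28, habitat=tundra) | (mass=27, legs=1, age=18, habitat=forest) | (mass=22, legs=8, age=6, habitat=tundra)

The distinguishing property — age ≥ 26 — holds for all the 'Positive' cases and none of the 'Negative' cases.
Negative: (mass=32, legs=1, age=5, habitat=desert), since age = 5. Positive: (mass=46, legs=2, age=28, habitat=tundra), since age = 28. Negative: (mass=27, legs=1, age=18, habitat=forest), since age = 18. Negative: (mass=22, legs=8, age=6, habitat=tundra), since age = 6.

Negative, Positive, Negative, Negative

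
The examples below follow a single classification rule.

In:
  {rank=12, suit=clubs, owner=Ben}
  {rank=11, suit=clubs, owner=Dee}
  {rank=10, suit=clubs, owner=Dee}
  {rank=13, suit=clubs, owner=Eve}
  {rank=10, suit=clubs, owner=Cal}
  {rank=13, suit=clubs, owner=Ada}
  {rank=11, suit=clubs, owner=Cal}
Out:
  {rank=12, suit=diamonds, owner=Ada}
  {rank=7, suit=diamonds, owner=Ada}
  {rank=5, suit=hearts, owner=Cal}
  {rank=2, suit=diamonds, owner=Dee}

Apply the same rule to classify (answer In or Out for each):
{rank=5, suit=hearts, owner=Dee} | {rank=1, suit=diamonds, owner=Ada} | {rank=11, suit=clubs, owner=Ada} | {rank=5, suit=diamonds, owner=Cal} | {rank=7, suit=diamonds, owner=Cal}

Out, Out, In, Out, Out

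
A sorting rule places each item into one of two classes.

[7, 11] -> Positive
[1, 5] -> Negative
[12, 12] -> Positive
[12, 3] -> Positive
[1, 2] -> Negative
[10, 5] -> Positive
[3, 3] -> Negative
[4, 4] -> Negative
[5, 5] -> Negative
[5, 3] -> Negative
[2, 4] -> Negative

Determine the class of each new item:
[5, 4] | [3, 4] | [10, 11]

Negative, Negative, Positive

Every 'Positive' example satisfies: sum ≥ 15. None of the 'Negative' examples do.
[5, 4] → 5+4 = 9 → Negative.
[3, 4] → 3+4 = 7 → Negative.
[10, 11] → 10+11 = 21 → Positive.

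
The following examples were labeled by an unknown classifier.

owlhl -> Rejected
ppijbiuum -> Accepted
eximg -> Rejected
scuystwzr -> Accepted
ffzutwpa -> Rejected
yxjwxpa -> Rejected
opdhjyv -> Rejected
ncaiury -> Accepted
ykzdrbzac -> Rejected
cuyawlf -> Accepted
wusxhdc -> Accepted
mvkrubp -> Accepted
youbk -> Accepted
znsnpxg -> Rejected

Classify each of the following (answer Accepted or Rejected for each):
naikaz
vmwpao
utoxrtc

Rejected, Rejected, Accepted

A rule that fits every label: odd length AND contains 'u' — true of each 'Accepted' example, false of each 'Rejected' one.
naikaz: length 6, no 'u', fails this test → Rejected.
vmwpao: length 6, no 'u', fails this test → Rejected.
utoxrtc: length 7, has 'u', matches → Accepted.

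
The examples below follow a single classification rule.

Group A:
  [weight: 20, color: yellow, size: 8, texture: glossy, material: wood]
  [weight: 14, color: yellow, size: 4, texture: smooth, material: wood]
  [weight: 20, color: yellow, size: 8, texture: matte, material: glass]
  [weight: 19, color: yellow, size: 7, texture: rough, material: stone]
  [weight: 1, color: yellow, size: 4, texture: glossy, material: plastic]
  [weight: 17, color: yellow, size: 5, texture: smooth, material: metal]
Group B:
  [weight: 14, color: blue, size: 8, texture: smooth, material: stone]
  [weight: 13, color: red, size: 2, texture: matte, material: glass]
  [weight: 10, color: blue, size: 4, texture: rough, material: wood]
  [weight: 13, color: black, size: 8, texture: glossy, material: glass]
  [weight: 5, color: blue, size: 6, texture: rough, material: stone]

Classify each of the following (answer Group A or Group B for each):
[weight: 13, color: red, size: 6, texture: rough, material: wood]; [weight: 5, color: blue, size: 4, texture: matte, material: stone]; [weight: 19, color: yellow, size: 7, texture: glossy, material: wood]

Group B, Group B, Group A

All 'Group A' examples share one property — color is yellow — and every 'Group B' example lacks it.
[weight: 13, color: red, size: 6, texture: rough, material: wood] — color is red, hence Group B.
[weight: 5, color: blue, size: 4, texture: matte, material: stone] — color is blue, hence Group B.
[weight: 19, color: yellow, size: 7, texture: glossy, material: wood] — color is yellow, hence Group A.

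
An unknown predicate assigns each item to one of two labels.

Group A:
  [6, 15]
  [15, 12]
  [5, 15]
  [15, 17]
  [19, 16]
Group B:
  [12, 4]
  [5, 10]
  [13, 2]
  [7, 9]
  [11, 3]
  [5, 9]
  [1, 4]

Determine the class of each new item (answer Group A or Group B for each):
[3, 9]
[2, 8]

Group B, Group B

One predicate separates the groups cleanly: sum ≥ 20.
[3, 9]: 3+9 = 12, lacks this property → Group B. [2, 8]: 2+8 = 10, lacks this property → Group B.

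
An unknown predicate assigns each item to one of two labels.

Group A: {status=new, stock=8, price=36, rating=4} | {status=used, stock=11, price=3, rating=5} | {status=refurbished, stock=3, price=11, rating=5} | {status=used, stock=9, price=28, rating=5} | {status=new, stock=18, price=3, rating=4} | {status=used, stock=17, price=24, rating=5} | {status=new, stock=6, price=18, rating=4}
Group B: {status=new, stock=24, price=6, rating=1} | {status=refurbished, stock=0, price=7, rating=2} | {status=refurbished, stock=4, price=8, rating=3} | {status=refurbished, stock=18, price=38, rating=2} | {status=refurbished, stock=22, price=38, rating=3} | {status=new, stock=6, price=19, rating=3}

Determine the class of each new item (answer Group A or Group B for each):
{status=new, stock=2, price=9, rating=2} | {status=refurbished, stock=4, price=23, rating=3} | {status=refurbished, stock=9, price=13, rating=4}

Group B, Group B, Group A

Every 'Group A' example satisfies: rating ≥ 4. None of the 'Group B' examples do.
{status=new, stock=2, price=9, rating=2}: rating = 2 — does not fit, so Group B. {status=refurbished, stock=4, price=23, rating=3}: rating = 3 — does not fit, so Group B. {status=refurbished, stock=9, price=13, rating=4}: rating = 4 — meets the rule, so Group A.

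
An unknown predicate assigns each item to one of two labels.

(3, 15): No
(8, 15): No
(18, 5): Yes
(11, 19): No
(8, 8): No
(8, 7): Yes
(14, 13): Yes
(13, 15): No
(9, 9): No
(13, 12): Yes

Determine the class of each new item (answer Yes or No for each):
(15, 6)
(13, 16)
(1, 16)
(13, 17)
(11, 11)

Yes, No, No, No, No

Comparing the two groups points to one rule — first > second.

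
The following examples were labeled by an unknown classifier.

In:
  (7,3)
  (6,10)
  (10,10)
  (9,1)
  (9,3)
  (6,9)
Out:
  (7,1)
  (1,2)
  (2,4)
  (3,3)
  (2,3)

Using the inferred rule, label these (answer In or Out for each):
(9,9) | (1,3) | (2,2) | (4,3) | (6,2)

The rule appears to be: sum ≥ 10.

In, Out, Out, Out, Out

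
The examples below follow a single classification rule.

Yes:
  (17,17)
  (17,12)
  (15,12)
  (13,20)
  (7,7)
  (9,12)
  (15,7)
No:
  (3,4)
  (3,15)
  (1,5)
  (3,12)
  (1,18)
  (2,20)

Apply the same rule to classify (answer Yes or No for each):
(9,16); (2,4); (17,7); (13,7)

Yes, No, Yes, Yes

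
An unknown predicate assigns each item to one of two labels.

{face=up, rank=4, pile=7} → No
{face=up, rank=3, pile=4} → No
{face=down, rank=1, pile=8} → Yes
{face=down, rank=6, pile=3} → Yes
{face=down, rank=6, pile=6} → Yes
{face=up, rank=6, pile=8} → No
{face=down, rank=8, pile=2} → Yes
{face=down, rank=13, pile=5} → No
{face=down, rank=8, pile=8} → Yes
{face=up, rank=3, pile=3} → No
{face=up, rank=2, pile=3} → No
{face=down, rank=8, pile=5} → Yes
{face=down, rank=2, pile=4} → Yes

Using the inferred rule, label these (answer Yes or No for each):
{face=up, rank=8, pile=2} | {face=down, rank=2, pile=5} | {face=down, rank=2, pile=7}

No, Yes, Yes

The pattern is that an item is 'Yes' exactly when: face is down AND rank ≤ 8.
{face=up, rank=8, pile=2}: face is up, rank = 8, fails the rule → No. {face=down, rank=2, pile=5}: face is down, rank = 2, qualifies → Yes. {face=down, rank=2, pile=7}: face is down, rank = 2, qualifies → Yes.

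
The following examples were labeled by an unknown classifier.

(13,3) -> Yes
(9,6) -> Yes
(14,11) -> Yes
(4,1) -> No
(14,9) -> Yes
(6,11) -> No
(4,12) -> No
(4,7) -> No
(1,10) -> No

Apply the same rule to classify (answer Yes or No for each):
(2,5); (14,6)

One predicate separates the groups cleanly: first ≥ 7.

No, Yes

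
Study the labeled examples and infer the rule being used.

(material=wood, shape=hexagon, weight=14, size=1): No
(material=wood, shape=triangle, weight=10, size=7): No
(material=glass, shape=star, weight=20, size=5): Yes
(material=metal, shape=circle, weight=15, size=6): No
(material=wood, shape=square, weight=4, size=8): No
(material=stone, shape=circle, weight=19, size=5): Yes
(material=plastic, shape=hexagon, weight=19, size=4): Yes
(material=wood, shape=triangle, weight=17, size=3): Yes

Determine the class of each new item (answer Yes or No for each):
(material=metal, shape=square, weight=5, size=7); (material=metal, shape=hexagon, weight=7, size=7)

A rule that fits every label: weight ≥ 17 — true of each 'Yes' example, false of each 'No' one.
(material=metal, shape=square, weight=5, size=7): No (weight = 5).
(material=metal, shape=hexagon, weight=7, size=7): No (weight = 7).

No, No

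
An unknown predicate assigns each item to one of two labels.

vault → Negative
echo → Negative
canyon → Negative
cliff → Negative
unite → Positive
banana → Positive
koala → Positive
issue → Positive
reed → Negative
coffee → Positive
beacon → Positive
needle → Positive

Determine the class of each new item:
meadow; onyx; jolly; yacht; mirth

The simplest hypothesis consistent with all the labels is: has ≥ 3 vowels.

Positive, Negative, Negative, Negative, Negative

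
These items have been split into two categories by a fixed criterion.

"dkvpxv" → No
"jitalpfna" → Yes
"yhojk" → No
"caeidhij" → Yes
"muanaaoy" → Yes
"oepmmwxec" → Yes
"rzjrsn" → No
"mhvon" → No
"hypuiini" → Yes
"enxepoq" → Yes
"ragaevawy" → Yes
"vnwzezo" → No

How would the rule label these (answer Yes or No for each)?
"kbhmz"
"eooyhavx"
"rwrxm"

The common property of the 'Yes' items is: has ≥ 3 vowels. No 'No' item has it.
No: "kbhmz", since 0 vowels.
Yes: "eooyhavx", since 4 vowels.
No: "rwrxm", since 0 vowels.

No, Yes, No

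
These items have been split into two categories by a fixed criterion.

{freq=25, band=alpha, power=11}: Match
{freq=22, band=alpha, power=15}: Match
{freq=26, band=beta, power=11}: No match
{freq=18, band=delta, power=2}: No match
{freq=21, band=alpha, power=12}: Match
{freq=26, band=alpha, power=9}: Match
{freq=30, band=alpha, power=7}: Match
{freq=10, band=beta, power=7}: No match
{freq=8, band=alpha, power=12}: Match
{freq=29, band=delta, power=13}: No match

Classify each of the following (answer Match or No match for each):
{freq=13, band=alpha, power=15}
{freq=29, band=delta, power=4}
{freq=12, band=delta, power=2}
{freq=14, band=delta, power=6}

One predicate separates the groups cleanly: band is alpha.
{freq=13, band=alpha, power=15}: band is alpha, fits → Match. {freq=29, band=delta, power=4}: band is delta, does not pass → No match. {freq=12, band=delta, power=2}: band is delta, does not pass → No match. {freq=14, band=delta, power=6}: band is delta, does not pass → No match.

Match, No match, No match, No match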